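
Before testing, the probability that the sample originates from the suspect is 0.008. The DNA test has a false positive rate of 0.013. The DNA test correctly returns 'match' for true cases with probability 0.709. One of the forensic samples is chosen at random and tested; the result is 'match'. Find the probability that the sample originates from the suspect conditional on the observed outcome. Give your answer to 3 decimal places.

P(H | E) ≈ 0.305

Write H for 'the sample originates from the suspect'. Prior odds H:¬H = 0.008/0.992 = 0.0080645. For the 'match' outcome, the likelihood ratio is 0.709/0.013 = 54.538.
Posterior odds = 0.0080645 × 54.538 = 0.43983, so P(H|E) = 0.43983/(1+0.43983) = 0.305.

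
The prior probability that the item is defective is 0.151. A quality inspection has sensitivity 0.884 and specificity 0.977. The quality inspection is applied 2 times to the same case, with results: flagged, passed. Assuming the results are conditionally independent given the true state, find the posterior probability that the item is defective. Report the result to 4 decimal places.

Posterior P(H) ≈ 0.4480

Let H be the event that the item is defective; start with P(H) = 0.151. P('flagged'|H) = 0.884, P('flagged'|¬H) = 0.023.
Update on result 1 ('flagged'): P(H) ← 0.884·0.1510 / (0.884·0.1510 + 0.023·0.8490) = 0.13348/0.15301 = 0.8724.
Update on result 2 ('passed'): P(H) ← 0.116·0.8724 / (0.116·0.8724 + 0.977·0.1276) = 0.10120/0.22588 = 0.4480.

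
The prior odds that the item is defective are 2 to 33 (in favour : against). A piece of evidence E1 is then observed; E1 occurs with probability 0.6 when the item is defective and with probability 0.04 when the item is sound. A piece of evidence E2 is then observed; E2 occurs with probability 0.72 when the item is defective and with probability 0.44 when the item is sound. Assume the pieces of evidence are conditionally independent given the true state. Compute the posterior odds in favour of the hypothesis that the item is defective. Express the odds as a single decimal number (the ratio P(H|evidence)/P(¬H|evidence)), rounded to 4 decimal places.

Prior odds = 2/33 = 0.060606.
Likelihood ratio for E1 = 0.6/0.04 = 15.000.
Likelihood ratio for E2 = 0.72/0.44 = 1.6364.
Posterior odds = prior odds × LR₁ × LR₂ = 1.4876.

Posterior odds ≈ 1.4876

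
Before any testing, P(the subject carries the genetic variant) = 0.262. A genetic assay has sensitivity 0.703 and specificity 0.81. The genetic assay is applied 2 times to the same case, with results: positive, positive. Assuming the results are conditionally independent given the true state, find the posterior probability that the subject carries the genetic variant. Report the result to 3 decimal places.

Let H be the event that the subject carries the genetic variant; start with P(H) = 0.262. P('positive'|H) = 0.703, P('positive'|¬H) = 0.19.
Update on result 1 ('positive'): P(H) ← 0.703·0.2620 / (0.703·0.2620 + 0.19·0.7380) = 0.18419/0.32441 = 0.5678.
Update on result 2 ('positive'): P(H) ← 0.703·0.5678 / (0.703·0.5678 + 0.19·0.4322) = 0.39914/0.48126 = 0.8294.

Posterior P(H) ≈ 0.829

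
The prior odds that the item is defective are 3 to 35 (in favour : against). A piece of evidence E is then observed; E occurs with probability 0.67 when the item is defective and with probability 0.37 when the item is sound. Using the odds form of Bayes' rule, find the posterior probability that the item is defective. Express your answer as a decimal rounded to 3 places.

Prior odds = 3/35 = 0.085714.
Likelihood ratio for E = 0.67/0.37 = 1.8108.
Posterior odds = prior odds × LR = 0.15521.
Posterior probability = odds/(1+odds) = 0.15521/1.1552 = 0.134.

Posterior probability ≈ 0.134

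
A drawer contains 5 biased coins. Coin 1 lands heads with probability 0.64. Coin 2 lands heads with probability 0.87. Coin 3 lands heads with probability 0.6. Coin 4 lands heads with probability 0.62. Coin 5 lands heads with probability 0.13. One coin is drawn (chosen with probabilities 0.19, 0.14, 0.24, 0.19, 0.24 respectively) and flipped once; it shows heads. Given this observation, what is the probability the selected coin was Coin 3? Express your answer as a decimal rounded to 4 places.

Posterior probability ≈ 0.2685

Tabulate prior·likelihood by source: [1] prior 0.19, lik 0.64, product 0.1216; [2] prior 0.14, lik 0.87, product 0.1218; [3] prior 0.24, lik 0.6, product 0.1440; [4] prior 0.19, lik 0.62, product 0.1178; [5] prior 0.24, lik 0.13, product 0.03120.
Normalizing constant = 0.53640; the posterior for Coin 3 is its product over the sum, 0.1440/0.53640 = 0.2685.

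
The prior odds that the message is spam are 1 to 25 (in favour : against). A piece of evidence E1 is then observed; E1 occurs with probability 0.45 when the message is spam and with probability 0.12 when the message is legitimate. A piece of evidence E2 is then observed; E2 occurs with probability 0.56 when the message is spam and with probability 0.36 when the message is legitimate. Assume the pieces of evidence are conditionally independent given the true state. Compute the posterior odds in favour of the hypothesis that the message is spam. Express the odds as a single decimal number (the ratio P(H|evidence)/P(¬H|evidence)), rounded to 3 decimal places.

Posterior odds ≈ 0.233

Prior odds = 1/25 = 0.040000. In log-odds, ln(0.040000) = -3.2189.
Add log likelihood ratios: ln(3.7500) + ln(1.5556) = 1.7636.
Posterior log-odds = -1.4553, so posterior odds = exp(-1.4553) = 0.23333.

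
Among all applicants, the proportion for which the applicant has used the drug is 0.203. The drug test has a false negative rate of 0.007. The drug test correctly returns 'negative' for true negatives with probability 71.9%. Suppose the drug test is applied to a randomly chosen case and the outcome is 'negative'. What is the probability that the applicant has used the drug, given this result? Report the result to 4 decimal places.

Write H for 'the applicant has used the drug'. Prior odds H:¬H = 0.203/0.797 = 0.25471. For the 'negative' outcome, the likelihood ratio is 0.007/0.719 = 0.0097357.
Posterior odds = 0.25471 × 0.0097357 = 0.0024797, so P(H|E) = 0.0024797/(1+0.0024797) = 0.0025.

P(H | E) ≈ 0.0025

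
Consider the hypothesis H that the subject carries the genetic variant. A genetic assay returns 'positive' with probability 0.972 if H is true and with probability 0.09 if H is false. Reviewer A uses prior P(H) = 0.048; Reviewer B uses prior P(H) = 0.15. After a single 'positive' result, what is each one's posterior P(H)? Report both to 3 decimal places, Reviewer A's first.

Reviewer A: 0.353; Reviewer B: 0.656

The likelihood ratio for a 'positive' result is 0.972/0.09 = 10.800.
Reviewer A: prior odds 0.048/0.952 = 0.050420; posterior odds 0.54454; posterior probability 0.353.
Reviewer B: prior odds 0.15/0.85 = 0.17647; posterior odds 1.9059; posterior probability 0.656.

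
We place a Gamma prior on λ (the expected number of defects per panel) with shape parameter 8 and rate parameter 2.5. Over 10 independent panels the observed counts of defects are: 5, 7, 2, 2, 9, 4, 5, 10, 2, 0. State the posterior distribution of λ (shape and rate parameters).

Total count ∑xᵢ = 46 over n = 10 panels.
Gamma is conjugate to the Poisson likelihood: posterior is Gamma(shape = 8+46 = 54, rate = 2.5+10 = 12.5).

Posterior: Gamma(shape=54, rate=12.5)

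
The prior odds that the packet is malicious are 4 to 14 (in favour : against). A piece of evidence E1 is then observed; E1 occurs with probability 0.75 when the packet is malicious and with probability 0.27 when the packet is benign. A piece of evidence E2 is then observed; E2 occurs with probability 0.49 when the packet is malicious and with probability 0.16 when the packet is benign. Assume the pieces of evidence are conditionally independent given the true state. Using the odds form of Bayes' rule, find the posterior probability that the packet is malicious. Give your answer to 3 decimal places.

Posterior probability ≈ 0.709

Prior odds = 4/14 = 0.28571.
Likelihood ratio for E1 = 0.75/0.27 = 2.7778.
Likelihood ratio for E2 = 0.49/0.16 = 3.0625.
Posterior odds = prior odds × LR₁ × LR₂ = 2.4306.
Posterior probability = odds/(1+odds) = 2.4306/3.4306 = 0.709.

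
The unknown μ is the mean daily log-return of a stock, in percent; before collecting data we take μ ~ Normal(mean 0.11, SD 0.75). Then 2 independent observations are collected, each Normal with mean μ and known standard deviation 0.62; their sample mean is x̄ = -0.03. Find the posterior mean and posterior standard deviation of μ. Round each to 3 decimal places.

Posterior mean ≈ 0.006; posterior SD ≈ 0.378

Prior precision 1/τ₀² = 1/0.75² = 1.77778; data precision n/σ² = 2/0.62² = 5.20291.
Posterior precision = 1.77778 + 5.20291 = 6.98069, giving posterior SD = 1/√6.98069 = 0.378.
Posterior mean = (1.77778·0.11 + 5.20291·-0.03) / 6.98069 = 0.006.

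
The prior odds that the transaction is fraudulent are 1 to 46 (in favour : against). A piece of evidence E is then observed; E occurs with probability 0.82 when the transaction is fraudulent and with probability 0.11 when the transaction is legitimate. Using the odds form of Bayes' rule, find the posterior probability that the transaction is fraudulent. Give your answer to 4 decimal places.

Prior odds = 1/46 = 0.021739.
Likelihood ratio for E = 0.82/0.11 = 7.4545.
Posterior odds = prior odds × LR = 0.16206.
Posterior probability = odds/(1+odds) = 0.16206/1.1621 = 0.1395.

Posterior probability ≈ 0.1395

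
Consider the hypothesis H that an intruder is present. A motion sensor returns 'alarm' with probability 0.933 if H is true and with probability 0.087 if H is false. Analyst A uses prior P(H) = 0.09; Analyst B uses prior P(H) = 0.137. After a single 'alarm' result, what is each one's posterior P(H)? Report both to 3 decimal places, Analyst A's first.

The likelihood ratio for an 'alarm' result is 0.933/0.087 = 10.724.
Analyst A: prior odds 0.09/0.91 = 0.098901; posterior odds 1.0606; posterior probability 0.515.
Analyst B: prior odds 0.137/0.863 = 0.15875; posterior odds 1.7024; posterior probability 0.630.

Analyst A: 0.515; Analyst B: 0.630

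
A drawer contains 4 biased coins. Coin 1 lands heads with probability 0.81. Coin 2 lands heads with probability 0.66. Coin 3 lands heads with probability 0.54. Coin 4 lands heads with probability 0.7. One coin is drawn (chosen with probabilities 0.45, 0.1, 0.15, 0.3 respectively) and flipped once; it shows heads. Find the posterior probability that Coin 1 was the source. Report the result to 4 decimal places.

P(heads|C1) = 0.81; P(heads|C2) = 0.66; P(heads|C3) = 0.54; P(heads|C4) = 0.7.
Prior × likelihood for each source: 0.45·0.81=0.3645, 0.1·0.66=0.06600, 0.15·0.54=0.08100, 0.3·0.7=0.2100. Summing gives P(heads) = 0.72150.
P(Coin 1 | heads) = 0.3645 / 0.72150 = 0.5052.

Posterior probability ≈ 0.5052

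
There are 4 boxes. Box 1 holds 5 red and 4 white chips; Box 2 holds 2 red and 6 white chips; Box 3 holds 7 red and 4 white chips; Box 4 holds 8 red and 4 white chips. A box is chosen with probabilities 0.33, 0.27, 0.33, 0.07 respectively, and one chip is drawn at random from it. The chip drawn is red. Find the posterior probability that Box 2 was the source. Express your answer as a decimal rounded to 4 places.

Posterior probability ≈ 0.1330

P(red|Box 1) = 0.5556; P(red|Box 2) = 0.25; P(red|Box 3) = 0.6364; P(red|Box 4) = 0.6667.
Prior × likelihood for each source: 0.33·0.5556=0.1833, 0.27·0.25=0.06750, 0.33·0.6364=0.2100, 0.07·0.6667=0.04667. Summing gives P(red) = 0.50750.
P(Box 2 | red) = 0.06750 / 0.50750 = 0.1330.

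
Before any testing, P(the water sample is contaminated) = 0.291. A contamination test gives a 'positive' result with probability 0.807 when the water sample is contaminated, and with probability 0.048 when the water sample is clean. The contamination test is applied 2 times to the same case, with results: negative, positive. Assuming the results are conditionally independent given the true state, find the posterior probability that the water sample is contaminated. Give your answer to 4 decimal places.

Posterior P(H) ≈ 0.5831

With H the event that the water sample is contaminated, the joint likelihood of the observed sequence is P(data|H) = 0.193·0.807 = 0.15575 and P(data|¬H) = 0.952·0.048 = 0.045696.
Bayes: P(H|data) = 0.291·0.15575 / (0.291·0.15575 + 0.709·0.045696) = 0.045324/0.077722 = 0.5831.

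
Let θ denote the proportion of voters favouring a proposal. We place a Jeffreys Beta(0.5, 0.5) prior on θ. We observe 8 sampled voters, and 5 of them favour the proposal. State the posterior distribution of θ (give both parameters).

Posterior: Beta(5.5, 3.5)

The binomial likelihood is conjugate to the Beta prior: with 5 successes and 3 failures, the posterior is Beta(0.5+5, 0.5+3) = Beta(5.5, 3.5).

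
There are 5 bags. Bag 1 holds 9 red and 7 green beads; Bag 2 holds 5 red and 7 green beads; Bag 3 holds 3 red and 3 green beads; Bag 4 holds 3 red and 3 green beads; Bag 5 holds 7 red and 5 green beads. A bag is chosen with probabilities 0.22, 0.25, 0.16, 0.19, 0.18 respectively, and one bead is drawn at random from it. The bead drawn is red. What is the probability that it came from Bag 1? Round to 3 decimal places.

P(red|Bag 1) = 0.5625; P(red|Bag 2) = 0.4167; P(red|Bag 3) = 0.5; P(red|Bag 4) = 0.5; P(red|Bag 5) = 0.5833.
Prior × likelihood for each source: 0.22·0.5625=0.1237, 0.25·0.4167=0.1042, 0.16·0.5=0.08000, 0.19·0.5=0.09500, 0.18·0.5833=0.1050. Summing gives P(red) = 0.50792.
P(Bag 1 | red) = 0.1237 / 0.50792 = 0.244.

Posterior probability ≈ 0.244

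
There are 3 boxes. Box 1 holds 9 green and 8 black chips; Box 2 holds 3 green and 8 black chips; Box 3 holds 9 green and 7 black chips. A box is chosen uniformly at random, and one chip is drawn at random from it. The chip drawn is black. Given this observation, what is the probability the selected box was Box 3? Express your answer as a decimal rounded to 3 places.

Tabulate prior·likelihood by source: [1] prior 0.333333, lik 0.4706, product 0.1569; [2] prior 0.333333, lik 0.7273, product 0.2424; [3] prior 0.333333, lik 0.4375, product 0.1458.
Normalizing constant = 0.54512; the posterior for Box 3 is its product over the sum, 0.1458/0.54512 = 0.268.

Posterior probability ≈ 0.268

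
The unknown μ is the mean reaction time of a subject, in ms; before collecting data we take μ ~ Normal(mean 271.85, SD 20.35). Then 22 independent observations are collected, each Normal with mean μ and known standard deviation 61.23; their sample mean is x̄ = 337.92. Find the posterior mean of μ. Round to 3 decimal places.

Posterior mean ≈ 318.658

With known σ, the Normal prior is conjugate. Weight on the data is w = (n/σ²)/(n/σ² + 1/τ₀²) = 0.00586805/(0.00586805+0.00241474) = 0.70846.
Posterior mean = w·x̄ + (1−w)·μ₀ = 0.70846·337.92 + 0.29154·271.85 = 318.658.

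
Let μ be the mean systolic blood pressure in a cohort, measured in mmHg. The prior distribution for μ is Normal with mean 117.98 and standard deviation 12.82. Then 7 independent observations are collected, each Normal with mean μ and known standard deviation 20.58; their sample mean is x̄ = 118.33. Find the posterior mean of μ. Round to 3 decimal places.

Posterior mean ≈ 118.236

With known σ, the Normal prior is conjugate. Weight on the data is w = (n/σ²)/(n/σ² + 1/τ₀²) = 0.0165275/(0.0165275+0.00608449) = 0.73092.
Posterior mean = w·x̄ + (1−w)·μ₀ = 0.73092·118.33 + 0.26908·117.98 = 118.236.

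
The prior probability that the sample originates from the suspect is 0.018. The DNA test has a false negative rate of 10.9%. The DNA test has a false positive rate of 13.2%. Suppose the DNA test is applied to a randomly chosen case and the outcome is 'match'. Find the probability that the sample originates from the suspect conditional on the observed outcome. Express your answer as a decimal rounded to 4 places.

P(H | E) ≈ 0.1101

Write H for 'the sample originates from the suspect'. Prior odds H:¬H = 0.018/0.982 = 0.018330. For the 'match' outcome, the likelihood ratio is 0.891/0.132 = 6.7500.
Posterior odds = 0.018330 × 6.7500 = 0.12373, so P(H|E) = 0.12373/(1+0.12373) = 0.1101.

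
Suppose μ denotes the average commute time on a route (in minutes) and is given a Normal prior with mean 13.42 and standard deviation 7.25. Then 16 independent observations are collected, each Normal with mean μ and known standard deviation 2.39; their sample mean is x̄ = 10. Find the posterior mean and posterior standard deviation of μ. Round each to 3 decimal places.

With known σ, the Normal prior is conjugate. Weight on the data is w = (n/σ²)/(n/σ² + 1/τ₀²) = 2.80107/(2.80107+0.0190250) = 0.99325.
Posterior mean = w·x̄ + (1−w)·μ₀ = 0.99325·10 + 0.0067462·13.42 = 10.023. Posterior variance = 1/(2.80107+0.0190250) = 0.354598, so SD = 0.595.

Posterior mean ≈ 10.023; posterior SD ≈ 0.595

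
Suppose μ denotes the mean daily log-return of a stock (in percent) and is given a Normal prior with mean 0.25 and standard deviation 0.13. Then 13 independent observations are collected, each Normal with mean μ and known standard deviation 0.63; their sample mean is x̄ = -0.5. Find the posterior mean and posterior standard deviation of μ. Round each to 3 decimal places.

With known σ, the Normal prior is conjugate. Weight on the data is w = (n/σ²)/(n/σ² + 1/τ₀²) = 32.7538/(32.7538+59.1716) = 0.35631.
Posterior mean = w·x̄ + (1−w)·μ₀ = 0.35631·-0.5 + 0.64369·0.25 = -0.017. Posterior variance = 1/(32.7538+59.1716) = 0.0108784, so SD = 0.104.

Posterior mean ≈ -0.017; posterior SD ≈ 0.104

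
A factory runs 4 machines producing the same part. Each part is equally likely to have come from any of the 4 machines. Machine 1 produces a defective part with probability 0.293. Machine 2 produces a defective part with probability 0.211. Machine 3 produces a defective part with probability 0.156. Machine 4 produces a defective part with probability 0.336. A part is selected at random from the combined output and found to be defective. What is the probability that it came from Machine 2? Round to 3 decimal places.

Tabulate prior·likelihood by source: [1] prior 0.25, lik 0.293, product 0.07325; [2] prior 0.25, lik 0.211, product 0.05275; [3] prior 0.25, lik 0.156, product 0.03900; [4] prior 0.25, lik 0.336, product 0.08400.
Normalizing constant = 0.24900; the posterior for Machine 2 is its product over the sum, 0.05275/0.24900 = 0.212.

Posterior probability ≈ 0.212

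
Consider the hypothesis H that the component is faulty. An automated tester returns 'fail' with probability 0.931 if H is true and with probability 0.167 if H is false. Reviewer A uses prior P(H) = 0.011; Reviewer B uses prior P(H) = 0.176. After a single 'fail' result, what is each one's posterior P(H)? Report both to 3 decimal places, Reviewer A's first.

The likelihood ratio for a 'fail' result is 0.931/0.167 = 5.5749.
Reviewer A: prior odds 0.011/0.989 = 0.011122; posterior odds 0.062005; posterior probability 0.058.
Reviewer B: prior odds 0.176/0.824 = 0.21359; posterior odds 1.1907; posterior probability 0.544.

Reviewer A: 0.058; Reviewer B: 0.544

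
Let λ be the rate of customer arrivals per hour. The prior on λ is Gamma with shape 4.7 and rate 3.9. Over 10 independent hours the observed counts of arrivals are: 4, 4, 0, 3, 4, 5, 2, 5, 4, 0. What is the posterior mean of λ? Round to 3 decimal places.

Posterior mean ≈ 2.568

Total count ∑xᵢ = 31 over n = 10 hours.
Gamma is conjugate to the Poisson likelihood: posterior is Gamma(shape = 4.7+31 = 35.7, rate = 3.9+10 = 13.9).
Posterior mean = shape/rate = 35.7/13.9 = 2.568.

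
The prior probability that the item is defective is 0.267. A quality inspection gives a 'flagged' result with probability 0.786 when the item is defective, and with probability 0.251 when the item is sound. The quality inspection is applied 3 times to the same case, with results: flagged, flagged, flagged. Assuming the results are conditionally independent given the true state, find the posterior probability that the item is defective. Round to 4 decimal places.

Posterior P(H) ≈ 0.9179

Let H be the event that the item is defective; start with P(H) = 0.267. P('flagged'|H) = 0.786, P('flagged'|¬H) = 0.251.
Update on result 1 ('flagged'): P(H) ← 0.786·0.2670 / (0.786·0.2670 + 0.251·0.7330) = 0.20986/0.39385 = 0.5329.
Update on result 2 ('flagged'): P(H) ← 0.786·0.5329 / (0.786·0.5329 + 0.251·0.4671) = 0.41882/0.53608 = 0.7813.
Update on result 3 ('flagged'): P(H) ← 0.786·0.7813 / (0.786·0.7813 + 0.251·0.2187) = 0.61408/0.66898 = 0.9179.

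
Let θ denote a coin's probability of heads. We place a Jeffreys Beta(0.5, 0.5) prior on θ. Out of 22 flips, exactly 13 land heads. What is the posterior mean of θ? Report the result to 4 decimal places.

Posterior mean ≈ 0.5870

Observing 13 successes and 9 failures updates Beta(0.5, 0.5) by adding the success and failure counts to the two shape parameters: α = 0.5+13 = 13.5, β = 0.5+9 = 9.5.
Posterior mean = α/(α+β) = 13.5/23 = 0.5870.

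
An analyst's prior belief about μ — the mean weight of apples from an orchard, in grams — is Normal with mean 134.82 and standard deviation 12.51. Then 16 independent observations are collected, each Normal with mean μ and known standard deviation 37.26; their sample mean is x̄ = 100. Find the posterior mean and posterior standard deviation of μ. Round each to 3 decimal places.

Posterior mean ≈ 112.420; posterior SD ≈ 7.471

With known σ, the Normal prior is conjugate. Weight on the data is w = (n/σ²)/(n/σ² + 1/τ₀²) = 0.0115248/(0.0115248+0.00638977) = 0.64332.
Posterior mean = w·x̄ + (1−w)·μ₀ = 0.64332·100 + 0.35668·134.82 = 112.420. Posterior variance = 1/(0.0115248+0.00638977) = 55.8204, so SD = 7.471.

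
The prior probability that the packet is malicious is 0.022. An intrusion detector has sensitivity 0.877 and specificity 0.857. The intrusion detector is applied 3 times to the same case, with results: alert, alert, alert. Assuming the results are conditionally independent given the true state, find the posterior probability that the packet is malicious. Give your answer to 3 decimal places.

Posterior P(H) ≈ 0.838

With H the event that the packet is malicious, the joint likelihood of the observed sequence is P(data|H) = 0.877·0.877·0.877 = 0.67453 and P(data|¬H) = 0.143·0.143·0.143 = 0.0029242.
Bayes: P(H|data) = 0.022·0.67453 / (0.022·0.67453 + 0.978·0.0029242) = 0.014840/0.017699 = 0.8384.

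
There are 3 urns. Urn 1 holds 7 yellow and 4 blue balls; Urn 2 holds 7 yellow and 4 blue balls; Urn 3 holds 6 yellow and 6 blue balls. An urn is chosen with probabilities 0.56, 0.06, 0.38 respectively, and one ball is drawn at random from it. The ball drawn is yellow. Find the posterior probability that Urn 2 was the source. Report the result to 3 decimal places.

Posterior probability ≈ 0.065

Tabulate prior·likelihood by source: [1] prior 0.56, lik 0.6364, product 0.3564; [2] prior 0.06, lik 0.6364, product 0.03818; [3] prior 0.38, lik 0.5, product 0.1900.
Normalizing constant = 0.58455; the posterior for Urn 2 is its product over the sum, 0.03818/0.58455 = 0.065.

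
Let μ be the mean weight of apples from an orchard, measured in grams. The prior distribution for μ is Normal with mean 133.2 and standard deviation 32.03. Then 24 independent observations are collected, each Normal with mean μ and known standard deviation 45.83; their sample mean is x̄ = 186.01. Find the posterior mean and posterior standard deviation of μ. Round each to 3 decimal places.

Posterior mean ≈ 181.859; posterior SD ≈ 8.980

With known σ, the Normal prior is conjugate. Weight on the data is w = (n/σ²)/(n/σ² + 1/τ₀²) = 0.0114265/(0.0114265+0.00097473) = 0.92140.
Posterior mean = w·x̄ + (1−w)·μ₀ = 0.92140·186.01 + 0.078600·133.2 = 181.859. Posterior variance = 1/(0.0114265+0.00097473) = 80.6374, so SD = 8.980.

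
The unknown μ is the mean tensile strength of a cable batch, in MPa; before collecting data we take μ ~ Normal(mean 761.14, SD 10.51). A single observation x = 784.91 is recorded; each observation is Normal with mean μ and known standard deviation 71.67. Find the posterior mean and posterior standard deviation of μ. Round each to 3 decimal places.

Posterior mean ≈ 761.640; posterior SD ≈ 10.399

Prior precision 1/τ₀² = 1/10.51² = 0.00905304; data precision n/σ² = 1/71.67² = 0.00019468.
Posterior precision = 0.00905304 + 0.00019468 = 0.00924772, giving posterior SD = 1/√0.00924772 = 10.399.
Posterior mean = (0.00905304·761.14 + 0.00019468·784.91) / 0.00924772 = 761.640.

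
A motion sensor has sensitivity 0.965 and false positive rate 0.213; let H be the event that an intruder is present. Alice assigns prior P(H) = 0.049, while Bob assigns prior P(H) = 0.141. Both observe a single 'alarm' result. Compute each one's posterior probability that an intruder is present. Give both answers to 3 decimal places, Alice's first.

P('+'|H) = 0.965, P('+'|¬H) = 0.213.
Alice: numerator 0.965·0.049 = 0.047285; evidence = 0.047285+0.213·0.951 = 0.24985; posterior = 0.189.
Bob: numerator 0.965·0.141 = 0.13606; evidence = 0.13606+0.213·0.859 = 0.31903; posterior = 0.426.

Alice: 0.189; Bob: 0.426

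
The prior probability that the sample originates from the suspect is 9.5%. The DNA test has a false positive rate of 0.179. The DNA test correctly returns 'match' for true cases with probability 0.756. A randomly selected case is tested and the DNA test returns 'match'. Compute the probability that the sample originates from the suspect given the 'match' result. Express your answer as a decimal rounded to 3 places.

P(H | E) ≈ 0.307

Let H be the event that the sample originates from the suspect. P(H) = 0.095, so P(¬H) = 0.905. With E the 'match' result, P(E|H) = 0.756 and P(E|¬H) = 0.179.
P(E) = 0.756·0.095 + 0.179·0.905 = 0.071820 + 0.16200 = 0.23381.
By Bayes' theorem, P(H|E) = 0.071820 / 0.23381 = 0.307.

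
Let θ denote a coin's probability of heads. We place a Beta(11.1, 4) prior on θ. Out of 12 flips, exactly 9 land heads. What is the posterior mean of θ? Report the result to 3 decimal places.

Observing 9 successes and 3 failures updates Beta(11.1, 4) by adding the success and failure counts to the two shape parameters: α = 11.1+9 = 20.1, β = 4+3 = 7.
Posterior mean = α/(α+β) = 20.1/27.1 = 0.742.

Posterior mean ≈ 0.742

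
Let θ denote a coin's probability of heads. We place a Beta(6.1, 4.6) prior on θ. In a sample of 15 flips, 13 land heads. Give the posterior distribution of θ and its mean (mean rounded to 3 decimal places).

Observing 13 successes and 2 failures updates Beta(6.1, 4.6) by adding the success and failure counts to the two shape parameters: α = 6.1+13 = 19.1, β = 4.6+2 = 6.6.
Posterior mean = α/(α+β) = 19.1/25.7 = 0.743.

Posterior: Beta(19.1, 6.6); mean ≈ 0.743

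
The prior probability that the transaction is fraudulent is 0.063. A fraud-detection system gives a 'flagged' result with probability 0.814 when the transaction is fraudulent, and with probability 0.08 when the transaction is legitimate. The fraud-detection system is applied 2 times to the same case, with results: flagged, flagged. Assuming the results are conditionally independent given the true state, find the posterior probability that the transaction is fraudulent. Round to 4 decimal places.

Posterior P(H) ≈ 0.8744

Let H be the event that the transaction is fraudulent; start with P(H) = 0.063. P('flagged'|H) = 0.814, P('flagged'|¬H) = 0.08.
Update on result 1 ('flagged'): P(H) ← 0.814·0.0630 / (0.814·0.0630 + 0.08·0.9370) = 0.051282/0.12624 = 0.4062.
Update on result 2 ('flagged'): P(H) ← 0.814·0.4062 / (0.814·0.4062 + 0.08·0.5938) = 0.33066/0.37817 = 0.8744.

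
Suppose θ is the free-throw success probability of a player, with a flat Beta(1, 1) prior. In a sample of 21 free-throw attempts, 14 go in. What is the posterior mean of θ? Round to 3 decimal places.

Posterior mean ≈ 0.652

Observing 14 successes and 7 failures updates Beta(1, 1) by adding the success and failure counts to the two shape parameters: α = 1+14 = 15, β = 1+7 = 8.
Posterior mean = α/(α+β) = 15/23 = 0.652.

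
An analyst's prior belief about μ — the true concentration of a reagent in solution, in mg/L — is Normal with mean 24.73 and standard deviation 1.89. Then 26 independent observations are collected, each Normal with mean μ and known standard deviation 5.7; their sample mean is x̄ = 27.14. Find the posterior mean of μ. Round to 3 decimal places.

Prior precision 1/τ₀² = 1/1.89² = 0.279947; data precision n/σ² = 26/5.7² = 0.800246.
Posterior precision = 0.279947 + 0.800246 = 1.08019.
Posterior mean = (0.279947·24.73 + 0.800246·27.14) / 1.08019 = 26.515.

Posterior mean ≈ 26.515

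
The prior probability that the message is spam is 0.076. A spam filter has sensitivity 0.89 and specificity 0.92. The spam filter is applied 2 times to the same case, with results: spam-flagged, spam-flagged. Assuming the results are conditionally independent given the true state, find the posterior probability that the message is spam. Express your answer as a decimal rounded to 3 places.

Posterior P(H) ≈ 0.911

With H the event that the message is spam, the joint likelihood of the observed sequence is P(data|H) = 0.89·0.89 = 0.79210 and P(data|¬H) = 0.08·0.08 = 0.0064000.
Bayes: P(H|data) = 0.076·0.79210 / (0.076·0.79210 + 0.924·0.0064000) = 0.060200/0.066113 = 0.9106.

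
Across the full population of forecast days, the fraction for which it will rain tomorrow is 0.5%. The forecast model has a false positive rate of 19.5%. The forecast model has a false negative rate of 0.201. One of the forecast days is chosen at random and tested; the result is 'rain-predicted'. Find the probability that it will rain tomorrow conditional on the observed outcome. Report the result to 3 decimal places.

Let H be the event that it will rain tomorrow. P(H) = 0.005, so P(¬H) = 0.995. With E the 'rain-predicted' result, P(E|H) = 0.799 and P(E|¬H) = 0.195.
P(E) = 0.799·0.005 + 0.195·0.995 = 0.0039950 + 0.19403 = 0.19802.
By Bayes' theorem, P(H|E) = 0.0039950 / 0.19802 = 0.020.

P(H | E) ≈ 0.020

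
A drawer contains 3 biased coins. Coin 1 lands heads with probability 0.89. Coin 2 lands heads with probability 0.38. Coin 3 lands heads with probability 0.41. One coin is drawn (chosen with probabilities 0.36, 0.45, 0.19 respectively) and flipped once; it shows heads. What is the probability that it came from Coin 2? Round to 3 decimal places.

Tabulate prior·likelihood by source: [1] prior 0.36, lik 0.89, product 0.3204; [2] prior 0.45, lik 0.38, product 0.1710; [3] prior 0.19, lik 0.41, product 0.07790.
Normalizing constant = 0.56930; the posterior for Coin 2 is its product over the sum, 0.1710/0.56930 = 0.300.

Posterior probability ≈ 0.300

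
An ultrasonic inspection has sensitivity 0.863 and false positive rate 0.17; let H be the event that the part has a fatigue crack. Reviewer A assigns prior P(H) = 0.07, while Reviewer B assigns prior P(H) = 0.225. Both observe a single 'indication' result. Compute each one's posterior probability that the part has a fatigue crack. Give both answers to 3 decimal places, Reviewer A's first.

The likelihood ratio for an 'indication' result is 0.863/0.17 = 5.0765.
Reviewer A: prior odds 0.07/0.93 = 0.075269; posterior odds 0.38210; posterior probability 0.276.
Reviewer B: prior odds 0.225/0.775 = 0.29032; posterior odds 1.4738; posterior probability 0.596.

Reviewer A: 0.276; Reviewer B: 0.596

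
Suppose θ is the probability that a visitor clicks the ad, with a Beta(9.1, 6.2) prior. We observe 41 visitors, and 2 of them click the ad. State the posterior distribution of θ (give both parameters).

Posterior: Beta(11.1, 45.2)

Observing 2 successes and 39 failures updates Beta(9.1, 6.2) by adding the success and failure counts to the two shape parameters: α = 9.1+2 = 11.1, β = 6.2+39 = 45.2.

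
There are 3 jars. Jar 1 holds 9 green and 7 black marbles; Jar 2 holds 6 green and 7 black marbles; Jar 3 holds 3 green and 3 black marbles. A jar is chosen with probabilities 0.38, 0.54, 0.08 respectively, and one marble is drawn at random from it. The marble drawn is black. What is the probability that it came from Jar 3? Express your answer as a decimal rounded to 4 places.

Tabulate prior·likelihood by source: [1] prior 0.38, lik 0.4375, product 0.1663; [2] prior 0.54, lik 0.5385, product 0.2908; [3] prior 0.08, lik 0.5, product 0.04000.
Normalizing constant = 0.49702; the posterior for Jar 3 is its product over the sum, 0.04000/0.49702 = 0.0805.

Posterior probability ≈ 0.0805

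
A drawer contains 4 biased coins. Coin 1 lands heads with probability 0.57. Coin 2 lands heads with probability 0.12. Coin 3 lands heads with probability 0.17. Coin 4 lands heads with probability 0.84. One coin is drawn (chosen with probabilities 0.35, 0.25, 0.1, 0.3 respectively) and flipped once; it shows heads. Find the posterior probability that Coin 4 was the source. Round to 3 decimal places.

Posterior probability ≈ 0.506

P(heads|C1) = 0.57; P(heads|C2) = 0.12; P(heads|C3) = 0.17; P(heads|C4) = 0.84.
Prior × likelihood for each source: 0.35·0.57=0.1995, 0.25·0.12=0.03000, 0.1·0.17=0.01700, 0.3·0.84=0.2520. Summing gives P(heads) = 0.49850.
P(Coin 4 | heads) = 0.2520 / 0.49850 = 0.506.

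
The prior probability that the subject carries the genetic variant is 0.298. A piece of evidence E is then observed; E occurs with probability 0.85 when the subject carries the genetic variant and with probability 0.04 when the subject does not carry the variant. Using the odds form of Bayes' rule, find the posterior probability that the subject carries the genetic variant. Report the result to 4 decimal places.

Posterior probability ≈ 0.9002

Prior odds = 0.298/(1−0.298) = 0.42450.
Likelihood ratio for E = 0.85/0.04 = 21.250.
Posterior odds = prior odds × LR = 9.0207.
Posterior probability = odds/(1+odds) = 9.0207/10.021 = 0.9002.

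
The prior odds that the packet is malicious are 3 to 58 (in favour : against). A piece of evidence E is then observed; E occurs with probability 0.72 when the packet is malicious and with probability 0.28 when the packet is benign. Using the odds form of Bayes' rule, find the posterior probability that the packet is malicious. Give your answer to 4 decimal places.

Prior odds = 3/58 = 0.051724. In log-odds, ln(0.051724) = -2.9618.
Add log likelihood ratio: ln(2.5714) = 0.94446.
Posterior log-odds = -2.0174, so posterior odds = exp(-2.0174) = 0.13300. Converting, P(H|E) = 0.13300/1.1330 = 0.1174.

Posterior probability ≈ 0.1174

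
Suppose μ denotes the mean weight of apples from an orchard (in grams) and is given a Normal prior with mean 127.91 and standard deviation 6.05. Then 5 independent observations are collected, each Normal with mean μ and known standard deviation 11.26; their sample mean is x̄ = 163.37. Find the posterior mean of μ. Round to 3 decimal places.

With known σ, the Normal prior is conjugate. Weight on the data is w = (n/σ²)/(n/σ² + 1/τ₀²) = 0.0394360/(0.0394360+0.0273205) = 0.59074.
Posterior mean = w·x̄ + (1−w)·μ₀ = 0.59074·163.37 + 0.40926·127.91 = 148.858.

Posterior mean ≈ 148.858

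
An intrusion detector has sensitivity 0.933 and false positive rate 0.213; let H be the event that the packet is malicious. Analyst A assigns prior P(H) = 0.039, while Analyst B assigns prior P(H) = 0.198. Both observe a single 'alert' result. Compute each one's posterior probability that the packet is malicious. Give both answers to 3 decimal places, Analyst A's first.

P('+'|H) = 0.933, P('+'|¬H) = 0.213.
Analyst A: numerator 0.933·0.039 = 0.036387; evidence = 0.036387+0.213·0.961 = 0.24108; posterior = 0.151.
Analyst B: numerator 0.933·0.198 = 0.18473; evidence = 0.18473+0.213·0.802 = 0.35556; posterior = 0.520.

Analyst A: 0.151; Analyst B: 0.520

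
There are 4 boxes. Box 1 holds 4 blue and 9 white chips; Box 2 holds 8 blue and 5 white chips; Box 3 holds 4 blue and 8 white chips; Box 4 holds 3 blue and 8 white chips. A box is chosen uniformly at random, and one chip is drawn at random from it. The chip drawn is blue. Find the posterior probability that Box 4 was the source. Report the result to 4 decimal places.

Posterior probability ≈ 0.1784

Tabulate prior·likelihood by source: [1] prior 0.25, lik 0.3077, product 0.07692; [2] prior 0.25, lik 0.6154, product 0.1538; [3] prior 0.25, lik 0.3333, product 0.08333; [4] prior 0.25, lik 0.2727, product 0.06818.
Normalizing constant = 0.38228; the posterior for Box 4 is its product over the sum, 0.06818/0.38228 = 0.1784.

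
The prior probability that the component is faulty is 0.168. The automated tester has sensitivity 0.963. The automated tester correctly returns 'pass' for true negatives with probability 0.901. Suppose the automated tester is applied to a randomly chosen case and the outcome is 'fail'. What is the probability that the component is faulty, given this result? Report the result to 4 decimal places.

P(H | E) ≈ 0.6626

Let H be the event that the component is faulty. P(H) = 0.168, so P(¬H) = 0.832. With E the 'fail' result, P(E|H) = 0.963 and P(E|¬H) = 0.099.
P(E) = 0.963·0.168 + 0.099·0.832 = 0.16178 + 0.082368 = 0.24415.
By Bayes' theorem, P(H|E) = 0.16178 / 0.24415 = 0.6626.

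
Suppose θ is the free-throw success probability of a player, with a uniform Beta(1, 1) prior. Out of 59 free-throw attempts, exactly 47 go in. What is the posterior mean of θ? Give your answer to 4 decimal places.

Posterior mean ≈ 0.7869

Observing 47 successes and 12 failures updates Beta(1, 1) by adding the success and failure counts to the two shape parameters: α = 1+47 = 48, β = 1+12 = 13.
Posterior mean = α/(α+β) = 48/61 = 0.7869.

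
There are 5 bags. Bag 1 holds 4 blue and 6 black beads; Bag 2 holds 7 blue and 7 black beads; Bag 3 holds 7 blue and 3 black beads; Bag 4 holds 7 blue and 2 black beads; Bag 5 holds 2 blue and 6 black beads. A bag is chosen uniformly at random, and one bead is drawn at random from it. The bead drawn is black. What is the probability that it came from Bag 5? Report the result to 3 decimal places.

Tabulate prior·likelihood by source: [1] prior 0.2, lik 0.6, product 0.1200; [2] prior 0.2, lik 0.5, product 0.1000; [3] prior 0.2, lik 0.3, product 0.06000; [4] prior 0.2, lik 0.2222, product 0.04444; [5] prior 0.2, lik 0.75, product 0.1500.
Normalizing constant = 0.47444; the posterior for Bag 5 is its product over the sum, 0.1500/0.47444 = 0.316.

Posterior probability ≈ 0.316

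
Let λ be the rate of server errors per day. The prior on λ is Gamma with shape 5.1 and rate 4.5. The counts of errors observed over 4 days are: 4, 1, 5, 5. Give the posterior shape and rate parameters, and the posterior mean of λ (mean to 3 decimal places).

Total count ∑xᵢ = 15 over n = 4 days.
Gamma is conjugate to the Poisson likelihood: posterior is Gamma(shape = 5.1+15 = 20.1, rate = 4.5+4 = 8.5).
E[λ | data] = 20.1/8.5 = 2.365.

Posterior: Gamma(shape=20.1, rate=8.5); mean ≈ 2.365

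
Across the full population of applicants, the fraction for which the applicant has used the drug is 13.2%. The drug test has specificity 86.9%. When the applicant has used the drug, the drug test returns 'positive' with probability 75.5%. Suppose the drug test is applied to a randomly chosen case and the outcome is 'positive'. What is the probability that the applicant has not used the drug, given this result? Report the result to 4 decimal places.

P(¬H | E) ≈ 0.5329

Let H be the event that the applicant has used the drug. P(H) = 0.132, so P(¬H) = 0.868. With E the 'positive' result, P(E|H) = 0.755 and P(E|¬H) = 0.131.
P(E) = 0.755·0.132 + 0.131·0.868 = 0.099660 + 0.11371 = 0.21337.
By Bayes' theorem, P(H|E) = 0.099660 / 0.21337 = 0.4671. Hence P(¬H|E) = 1 − 0.4671 = 0.5329.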